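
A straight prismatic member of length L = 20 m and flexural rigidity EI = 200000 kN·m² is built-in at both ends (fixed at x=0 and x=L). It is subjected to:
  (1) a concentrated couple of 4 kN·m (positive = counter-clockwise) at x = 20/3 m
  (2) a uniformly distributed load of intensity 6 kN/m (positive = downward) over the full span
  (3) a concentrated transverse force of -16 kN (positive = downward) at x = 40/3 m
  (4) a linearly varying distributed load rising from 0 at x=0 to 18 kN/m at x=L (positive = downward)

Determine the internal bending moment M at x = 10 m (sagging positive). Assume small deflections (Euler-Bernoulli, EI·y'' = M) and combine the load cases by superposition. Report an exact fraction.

Load 1 — applied couple M₀=4 kN·m at a=20/3 m (b=L-a=40/3):
  M_1 = R_Ax - M_A - M₀  [x>a] with R_A=4/15, M_A=0 = (4/15)·10 - 0 - 4 = -4/3 kN·m
Load 2 — uniform load w=6 kN/m over full span:
  M_2 = wLx/2 - wL²/12 - wx²/2 = 6·20·10/2 - 6·20²/12 - 6·10²/2 = 100 kN·m
Load 3 — point force P=-16 kN at a=40/3 m (b=L-a=20/3):
  M_3 = Pb²(3a+b)x/L³ - Pab²/L²  [x≤a] = (-16)·(20/3)²·(3·(40/3)+(20/3))·10/20³ - (-16)·(40/3)·(20/3)²/20² = -160/9 kN·m
Load 4 — triangular load w₀=18 kN/m (0→w₀ over full span):
  M_4 = 3w₀Lx/20 - w₀L²/30 - w₀x³/(6L) = 3·18·20·10/20 - 18·20²/30 - 18·10³/(6·20) = 150 kN·m
Superposition: M = Σ M_i = 2078/9 kN·m ≈ 230.888889 kN·m

M(10) = 2078/9 kN·m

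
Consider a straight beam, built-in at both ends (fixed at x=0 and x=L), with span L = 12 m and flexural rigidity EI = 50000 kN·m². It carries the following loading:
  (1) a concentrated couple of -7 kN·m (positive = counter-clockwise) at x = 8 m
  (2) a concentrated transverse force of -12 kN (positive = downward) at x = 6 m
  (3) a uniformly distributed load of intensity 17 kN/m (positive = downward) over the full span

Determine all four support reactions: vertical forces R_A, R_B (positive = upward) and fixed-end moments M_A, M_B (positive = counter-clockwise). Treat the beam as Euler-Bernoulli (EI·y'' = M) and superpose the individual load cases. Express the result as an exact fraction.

Load 1 — applied couple M₀=-7 kN·m at a=8 m (b=L-a=4):
  R_A = 6M₀ab/L³ = 6·(-7)·8·4/12³ = -7/9 kN
  M_A = M₀b(2a-b)/L² = (-7)·4·(2·8-4)/12² = -7/3 kN·m
  R_B = -6M₀ab/L³ = -6·(-7)·8·4/12³ = 7/9 kN
  M_B = M₀a(2b-a)/L² = (-7)·8·(2·4-8)/12² = 0 kN·m
Load 2 — point force P=-12 kN at a=6 m (b=L-a=6):
  R_A = Pb²(3a+b)/L³ = (-12)·6²·(3·6+6)/12³ = -6 kN
  M_A = Pab²/L² = (-12)·6·6²/12² = -18 kN·m
  R_B = Pa²(a+3b)/L³ = (-12)·6²·(6+3·6)/12³ = -6 kN
  M_B = -Pa²b/L² = -(-12)·6²·6/12² = 18 kN·m
Load 3 — uniform load w=17 kN/m over full span:
  R_A = wL/2 = 17·12/2 = 102 kN
  M_A = wL²/12 = 17·12²/12 = 204 kN·m
  R_B = wL/2 = 17·12/2 = 102 kN
  M_B = -wL²/12 = -17·12²/12 = -204 kN·m
Superposition: R_A = 857/9 kN, M_A = 551/3 kN·m, R_B = 871/9 kN, M_B = -186 kN·m

R_A = 857/9 kN, M_A = 551/3 kN·m, R_B = 871/9 kN, M_B = -186 kN·m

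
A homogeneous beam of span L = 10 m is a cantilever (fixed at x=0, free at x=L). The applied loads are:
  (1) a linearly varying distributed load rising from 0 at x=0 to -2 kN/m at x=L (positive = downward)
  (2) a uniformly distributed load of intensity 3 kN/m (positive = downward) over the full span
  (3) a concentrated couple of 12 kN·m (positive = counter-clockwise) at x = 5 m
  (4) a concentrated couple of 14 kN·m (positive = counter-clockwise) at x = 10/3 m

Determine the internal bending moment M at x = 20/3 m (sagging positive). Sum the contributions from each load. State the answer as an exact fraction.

M(20/3) = -550/81 kN·m

Load 1 — triangular load w₀=-2 kN/m (0→w₀ over full span):
  M_1 = w₀Lx/2 - w₀L²/3 - w₀x³/(6L) = (-2)·10·(20/3)/2 - (-2)·10²/3 - (-2)·(20/3)³/(6·10) = 800/81 kN·m
Load 2 — uniform load w=3 kN/m over full span:
  M_2 = -w(L-x)²/2 = -3·(10-(20/3))²/2 = -50/3 kN·m
Load 3 — applied couple M₀=12 kN·m at a=5 m (b=L-a=5):
  M_3 = 0  [x>a] = 0 kN·m
Load 4 — applied couple M₀=14 kN·m at a=10/3 m (b=L-a=20/3):
  M_4 = 0  [x>a] = 0 kN·m
Superposition: M = Σ M_i = -550/81 kN·m ≈ -6.790123 kN·m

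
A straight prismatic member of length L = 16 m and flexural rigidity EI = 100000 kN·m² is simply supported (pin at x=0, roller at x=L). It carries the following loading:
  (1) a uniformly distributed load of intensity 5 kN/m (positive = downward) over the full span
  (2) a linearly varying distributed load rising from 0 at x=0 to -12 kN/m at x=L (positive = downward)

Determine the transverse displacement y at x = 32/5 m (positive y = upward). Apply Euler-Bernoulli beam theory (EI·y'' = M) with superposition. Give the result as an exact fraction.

Load 1 — uniform load w=5 kN/m over full span:
  y_1 = -wx(L³-2Lx²+x³)/(24EI) = -5·(32/5)·(16³-2·16·(32/5)²+(32/5)³)/(24·100000) = -15872/390625 m
Load 2 — triangular load w₀=-12 kN/m (0→w₀ over full span):
  y_2 = -w₀x(7L⁴-10L²x²+3x⁴)/(360LEI) = -(-12)·(32/5)·(7·16⁴-10·16²·(32/5)²+3·(32/5)⁴)/(360·16·100000) = 2336768/48828125 m
Superposition: y = Σ y_i = 352768/48828125 m ≈ 0.007225 m

y(32/5) = 352768/48828125 m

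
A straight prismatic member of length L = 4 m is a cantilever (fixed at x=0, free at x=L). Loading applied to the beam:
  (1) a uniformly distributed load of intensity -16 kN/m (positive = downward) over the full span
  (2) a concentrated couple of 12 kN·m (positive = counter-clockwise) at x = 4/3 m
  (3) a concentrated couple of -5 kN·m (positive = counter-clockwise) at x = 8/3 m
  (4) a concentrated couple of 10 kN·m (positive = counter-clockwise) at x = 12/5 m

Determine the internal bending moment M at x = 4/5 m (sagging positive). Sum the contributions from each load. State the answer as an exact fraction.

M(4/5) = 2473/25 kN·m

Load 1 — uniform load w=-16 kN/m over full span:
  M_1 = -w(L-x)²/2 = -(-16)·(4-(4/5))²/2 = 2048/25 kN·m
Load 2 — applied couple M₀=12 kN·m at a=4/3 m (b=L-a=8/3):
  M_2 = M₀  [x≤a] = 12 = 12 kN·m
Load 3 — applied couple M₀=-5 kN·m at a=8/3 m (b=L-a=4/3):
  M_3 = M₀  [x≤a] = (-5) = -5 kN·m
Load 4 — applied couple M₀=10 kN·m at a=12/5 m (b=L-a=8/5):
  M_4 = M₀  [x≤a] = 10 = 10 kN·m
Superposition: M = Σ M_i = 2473/25 kN·m ≈ 98.920000 kN·m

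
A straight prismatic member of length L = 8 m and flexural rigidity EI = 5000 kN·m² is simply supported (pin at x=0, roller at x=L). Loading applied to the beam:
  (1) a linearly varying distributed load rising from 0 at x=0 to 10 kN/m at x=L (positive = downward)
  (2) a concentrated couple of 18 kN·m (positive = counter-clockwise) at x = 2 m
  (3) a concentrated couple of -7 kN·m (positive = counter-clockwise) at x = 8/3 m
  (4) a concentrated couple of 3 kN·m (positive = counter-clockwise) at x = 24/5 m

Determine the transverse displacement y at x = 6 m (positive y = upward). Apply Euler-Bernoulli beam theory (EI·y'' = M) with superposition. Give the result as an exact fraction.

y(6) = -39319/1125000 m

Load 1 — triangular load w₀=10 kN/m (0→w₀ over full span):
  y_1 = -w₀x(7L⁴-10L²x²+3x⁴)/(360LEI) = -10·6·(7·8⁴-10·8²·6²+3·6⁴)/(360·8·5000) = -119/3000 m
Load 2 — applied couple M₀=18 kN·m at a=2 m (b=L-a=6):
  y_2 = (M₀x³/(6L)-M₀(x-a)²/2+C₁x)/EI  [x>a] with C₁=M₀(3b²-L²)/(6L)=33/2 = (18·6³/(6·8)-18·(6-2)²/2+(33/2)·6)/5000 = 9/1250 m
Load 3 — applied couple M₀=-7 kN·m at a=8/3 m (b=L-a=16/3):
  y_3 = (M₀x³/(6L)-M₀(x-a)²/2+C₁x)/EI  [x>a] with C₁=M₀(3b²-L²)/(6L)=-28/9 = ((-7)·6³/(6·8)-(-7)·(6-(8/3))²/2+(-28/9)·6)/5000 = -203/90000 m
Load 4 — applied couple M₀=3 kN·m at a=24/5 m (b=L-a=16/5):
  y_4 = (M₀x³/(6L)-M₀(x-a)²/2+C₁x)/EI  [x>a] with C₁=M₀(3b²-L²)/(6L)=-52/25 = (3·6³/(6·8)-3·(6-(24/5))²/2+(-52/25)·6)/5000 = -57/250000 m
Superposition: y = Σ y_i = -39319/1125000 m ≈ -0.034950 m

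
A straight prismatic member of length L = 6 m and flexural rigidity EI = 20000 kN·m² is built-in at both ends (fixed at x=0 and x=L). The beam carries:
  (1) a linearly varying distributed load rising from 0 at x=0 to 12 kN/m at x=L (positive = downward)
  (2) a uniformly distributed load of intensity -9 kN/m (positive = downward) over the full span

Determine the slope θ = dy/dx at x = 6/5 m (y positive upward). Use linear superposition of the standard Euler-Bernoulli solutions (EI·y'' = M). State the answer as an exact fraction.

θ(6/5) = 459/1562500 rad

Load 1 — triangular load w₀=12 kN/m (0→w₀ over full span):
  θ_1 = -w₀(2x(L-x)(L-2x)(x+2L)+x²(L-x)²)/(120LEI) = -12·(2·(6/5)·(6-(6/5))·(6-2·(6/5))·((6/5)+2·6)+(6/5)²·(6-(6/5))²)/(120·6·20000) = -189/390625 rad
Load 2 — uniform load w=-9 kN/m over full span:
  θ_2 = -wx(L-x)(L-2x)/(12EI) = -(-9)·(6/5)·(6-(6/5))·(6-2·(6/5))/(12·20000) = 243/312500 rad
Superposition: θ = Σ θ_i = 459/1562500 rad ≈ 0.000294 rad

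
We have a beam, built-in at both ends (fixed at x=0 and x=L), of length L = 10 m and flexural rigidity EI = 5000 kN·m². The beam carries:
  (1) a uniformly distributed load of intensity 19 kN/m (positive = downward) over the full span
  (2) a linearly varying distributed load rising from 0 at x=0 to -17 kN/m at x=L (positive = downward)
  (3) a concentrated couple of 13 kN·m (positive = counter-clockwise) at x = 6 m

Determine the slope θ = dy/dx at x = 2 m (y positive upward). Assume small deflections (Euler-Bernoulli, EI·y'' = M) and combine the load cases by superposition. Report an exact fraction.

Load 1 — uniform load w=19 kN/m over full span:
  θ_1 = -wx(L-x)(L-2x)/(12EI) = -19·2·(10-2)·(10-2·2)/(12·5000) = -19/625 rad
Load 2 — triangular load w₀=-17 kN/m (0→w₀ over full span):
  θ_2 = -w₀(2x(L-x)(L-2x)(x+2L)+x²(L-x)²)/(120LEI) = -(-17)·(2·2·(10-2)·(10-2·2)·(2+2·10)+2²·(10-2)²)/(120·10·5000) = 119/9375 rad
Load 3 — applied couple M₀=13 kN·m at a=6 m (b=L-a=4):
  θ_3 = (R_Ax²/2 - M_Ax)/EI  [x≤a] with R_A=234/125, M_A=104/25 = ((234/125)·2²/2 - (104/25)·2)/5000 = -143/156250 rad
Superposition: θ = Σ θ_i = -8729/468750 rad ≈ -0.018622 rad

θ(2) = -8729/468750 rad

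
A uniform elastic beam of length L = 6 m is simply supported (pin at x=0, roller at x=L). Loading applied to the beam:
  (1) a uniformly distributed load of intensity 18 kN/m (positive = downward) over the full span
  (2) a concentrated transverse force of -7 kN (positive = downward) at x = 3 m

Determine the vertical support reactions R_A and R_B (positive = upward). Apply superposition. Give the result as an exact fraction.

Load 1 — uniform load w=18 kN/m over full span:
  R_A = wL/2 = 18·6/2 = 54 kN
  R_B = wL/2 = 18·6/2 = 54 kN
Load 2 — point force P=-7 kN at a=3 m (b=L-a=3):
  R_A = Pb/L = (-7)·3/6 = -7/2 kN
  R_B = Pa/L = (-7)·3/6 = -7/2 kN
Superposition: R_A = 101/2 kN, R_B = 101/2 kN

R_A = 101/2 kN, R_B = 101/2 kN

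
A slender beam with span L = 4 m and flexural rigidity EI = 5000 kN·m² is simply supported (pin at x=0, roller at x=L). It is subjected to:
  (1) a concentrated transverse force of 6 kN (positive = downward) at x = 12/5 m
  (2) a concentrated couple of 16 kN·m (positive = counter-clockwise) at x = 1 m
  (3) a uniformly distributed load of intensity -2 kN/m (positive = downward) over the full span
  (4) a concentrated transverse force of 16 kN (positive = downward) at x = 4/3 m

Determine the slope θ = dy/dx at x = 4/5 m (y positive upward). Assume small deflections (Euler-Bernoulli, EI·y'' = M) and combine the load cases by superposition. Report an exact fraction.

Load 1 — point force P=6 kN at a=12/5 m (b=L-a=8/5):
  θ_1 = -Pb(L²-b²-3x²)/(6LEI)  [x≤a] = -6·(8/5)·(4²-(8/5)²-3·(4/5)²)/(6·4·5000) = -72/78125 rad
Load 2 — applied couple M₀=16 kN·m at a=1 m (b=L-a=3):
  θ_2 = (M₀x²/(2L)+C₁)/EI  [x≤a] with C₁=M₀(3b²-L²)/(6L)=22/3 = (16·(4/5)²/(2·4)+(22/3))/5000 = 323/187500 rad
Load 3 — uniform load w=-2 kN/m over full span:
  θ_3 = -w(L³-6Lx²+4x³)/(24EI) = -(-2)·(4³-6·4·(4/5)²+4·(4/5)³)/(24·5000) = 66/78125 rad
Load 4 — point force P=16 kN at a=4/3 m (b=L-a=8/3):
  θ_4 = -Pb(L²-b²-3x²)/(6LEI)  [x≤a] = -16·(8/3)·(4²-(8/3)²-3·(4/5)²)/(6·4·5000) = -3136/1265625 rad
Superposition: θ = Σ θ_i = -21059/25312500 rad ≈ -0.000832 rad

θ(4/5) = -21059/25312500 rad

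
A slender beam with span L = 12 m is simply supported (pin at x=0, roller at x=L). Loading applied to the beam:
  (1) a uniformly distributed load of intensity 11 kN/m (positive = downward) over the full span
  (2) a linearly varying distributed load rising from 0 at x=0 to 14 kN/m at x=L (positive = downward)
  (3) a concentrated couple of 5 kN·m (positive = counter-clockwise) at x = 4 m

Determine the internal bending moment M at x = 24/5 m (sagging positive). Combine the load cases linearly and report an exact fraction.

Load 1 — uniform load w=11 kN/m over full span:
  M_1 = wx(L-x)/2 = 11·(24/5)·(12-(24/5))/2 = 4752/25 kN·m
Load 2 — triangular load w₀=14 kN/m (0→w₀ over full span):
  M_2 = w₀Lx/6 - w₀x³/(6L) = 14·12·(24/5)/6 - 14·(24/5)³/(6·12) = 14112/125 kN·m
Load 3 — applied couple M₀=5 kN·m at a=4 m (b=L-a=8):
  M_3 = M₀x/L - M₀  [x>a] = 5·(24/5)/12 - 5 = -3 kN·m
Superposition: M = Σ M_i = 37497/125 kN·m ≈ 299.976000 kN·m

M(24/5) = 37497/125 kN·m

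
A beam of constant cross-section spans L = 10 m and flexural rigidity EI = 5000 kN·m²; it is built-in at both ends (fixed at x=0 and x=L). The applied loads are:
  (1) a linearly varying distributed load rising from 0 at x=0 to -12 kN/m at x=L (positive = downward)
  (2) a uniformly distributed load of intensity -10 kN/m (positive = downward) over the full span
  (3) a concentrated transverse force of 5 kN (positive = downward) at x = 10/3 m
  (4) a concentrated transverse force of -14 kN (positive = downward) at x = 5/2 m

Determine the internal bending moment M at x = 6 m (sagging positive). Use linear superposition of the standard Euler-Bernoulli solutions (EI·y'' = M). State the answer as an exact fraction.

Load 1 — triangular load w₀=-12 kN/m (0→w₀ over full span):
  M_1 = 3w₀Lx/20 - w₀L²/30 - w₀x³/(6L) = 3·(-12)·10·6/20 - (-12)·10²/30 - (-12)·6³/(6·10) = -124/5 kN·m
Load 2 — uniform load w=-10 kN/m over full span:
  M_2 = wLx/2 - wL²/12 - wx²/2 = (-10)·10·6/2 - (-10)·10²/12 - (-10)·6²/2 = -110/3 kN·m
Load 3 — point force P=5 kN at a=10/3 m (b=L-a=20/3):
  M_3 = Pa²(a+3b)(L-x)/L³ - Pa²b/L²  [x>a] = 5·(10/3)²·((10/3)+3·(20/3))·(10-6)/10³ - 5·(10/3)²·(20/3)/10² = 40/27 kN·m
Load 4 — point force P=-14 kN at a=5/2 m (b=L-a=15/2):
  M_4 = Pa²(a+3b)(L-x)/L³ - Pa²b/L²  [x>a] = (-14)·(5/2)²·((5/2)+3·(15/2))·(10-6)/10³ - (-14)·(5/2)²·(15/2)/10² = -35/16 kN·m
Superposition: M = Σ M_i = -134293/2160 kN·m ≈ -62.172685 kN·m

M(6) = -134293/2160 kN·m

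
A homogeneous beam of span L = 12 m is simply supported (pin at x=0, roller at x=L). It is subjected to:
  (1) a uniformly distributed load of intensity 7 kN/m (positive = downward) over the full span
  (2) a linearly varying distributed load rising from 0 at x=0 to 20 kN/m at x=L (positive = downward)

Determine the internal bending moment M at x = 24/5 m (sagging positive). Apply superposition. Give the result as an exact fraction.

Load 1 — uniform load w=7 kN/m over full span:
  M_1 = wx(L-x)/2 = 7·(24/5)·(12-(24/5))/2 = 3024/25 kN·m
Load 2 — triangular load w₀=20 kN/m (0→w₀ over full span):
  M_2 = w₀Lx/6 - w₀x³/(6L) = 20·12·(24/5)/6 - 20·(24/5)³/(6·12) = 4032/25 kN·m
Superposition: M = Σ M_i = 7056/25 kN·m ≈ 282.240000 kN·m

M(24/5) = 7056/25 kN·m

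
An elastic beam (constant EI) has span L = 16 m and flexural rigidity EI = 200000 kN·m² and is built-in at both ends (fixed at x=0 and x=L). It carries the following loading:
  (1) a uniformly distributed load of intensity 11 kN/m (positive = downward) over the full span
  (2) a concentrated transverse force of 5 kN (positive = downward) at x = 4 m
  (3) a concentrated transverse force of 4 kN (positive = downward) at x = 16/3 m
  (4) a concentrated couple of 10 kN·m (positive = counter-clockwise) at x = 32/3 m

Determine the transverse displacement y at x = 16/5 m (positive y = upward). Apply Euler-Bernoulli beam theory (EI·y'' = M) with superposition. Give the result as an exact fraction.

Load 1 — uniform load w=11 kN/m over full span:
  y_1 = -wx²(L-x)²/(24EI) = -11·(16/5)²·(16-(16/5))²/(24·200000) = -22528/5859375 m
Load 2 — point force P=5 kN at a=4 m (b=L-a=12):
  y_2 = -Pb²x²(3aL-(3a+b)x)/(6L³EI)  [x≤a] = -5·12²·(16/5)²·(3·4·16-(3·4+12)·(16/5))/(6·16³·200000) = -27/156250 m
Load 3 — point force P=4 kN at a=16/3 m (b=L-a=32/3):
  y_3 = -Pb²x²(3aL-(3a+b)x)/(6L³EI)  [x≤a] = -4·(32/3)²·(16/5)²·(3·(16/3)·16-(3·(16/3)+(32/3))·(16/5))/(6·16³·200000) = -1024/6328125 m
Load 4 — applied couple M₀=10 kN·m at a=32/3 m (b=L-a=16/3):
  y_4 = (R_Ax³/6 - M_Ax²/2)/EI  [x≤a] with R_A=5/6, M_A=10/3 = ((5/6)·(16/5)³/6 - (10/3)·(16/5)²/2)/200000 = -44/703125 m
Superposition: y = Σ y_i = -1342187/316406250 m ≈ -0.004242 m

y(16/5) = -1342187/316406250 m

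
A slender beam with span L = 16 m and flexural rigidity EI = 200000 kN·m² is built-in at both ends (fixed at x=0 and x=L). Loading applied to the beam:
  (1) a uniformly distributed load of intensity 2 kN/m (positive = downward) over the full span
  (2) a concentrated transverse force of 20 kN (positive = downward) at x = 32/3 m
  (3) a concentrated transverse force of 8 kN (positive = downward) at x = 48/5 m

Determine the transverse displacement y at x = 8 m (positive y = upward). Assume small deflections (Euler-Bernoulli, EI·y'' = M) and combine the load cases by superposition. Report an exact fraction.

y(8) = -128192/31640625 m

Load 1 — uniform load w=2 kN/m over full span:
  y_1 = -wx²(L-x)²/(24EI) = -2·8²·(16-8)²/(24·200000) = -16/9375 m
Load 2 — point force P=20 kN at a=32/3 m (b=L-a=16/3):
  y_2 = -Pb²x²(3aL-(3a+b)x)/(6L³EI)  [x≤a] = -20·(16/3)²·8²·(3·(32/3)·16-(3·(32/3)+(16/3))·8)/(6·16³·200000) = -16/10125 m
Load 3 — point force P=8 kN at a=48/5 m (b=L-a=32/5):
  y_3 = -Pb²x²(3aL-(3a+b)x)/(6L³EI)  [x≤a] = -8·(32/5)²·8²·(3·(48/5)·16-(3·(48/5)+(32/5))·8)/(6·16³·200000) = -896/1171875 m
Superposition: y = Σ y_i = -128192/31640625 m ≈ -0.004052 m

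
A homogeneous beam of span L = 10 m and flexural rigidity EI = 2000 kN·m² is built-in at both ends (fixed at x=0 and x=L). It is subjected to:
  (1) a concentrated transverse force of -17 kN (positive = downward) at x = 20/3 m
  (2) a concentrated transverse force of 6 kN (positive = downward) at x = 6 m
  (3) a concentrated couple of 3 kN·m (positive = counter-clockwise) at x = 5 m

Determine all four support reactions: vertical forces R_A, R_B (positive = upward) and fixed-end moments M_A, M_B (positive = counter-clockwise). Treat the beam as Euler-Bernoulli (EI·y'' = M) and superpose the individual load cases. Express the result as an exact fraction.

R_A = -24913/13500 kN, M_A = -16423/2700 kN·m, R_B = -123587/13500 kN, M_B = 46697/2700 kN·m

Load 1 — point force P=-17 kN at a=20/3 m (b=L-a=10/3):
  R_A = Pb²(3a+b)/L³ = (-17)·(10/3)²·(3·(20/3)+(10/3))/10³ = -119/27 kN
  M_A = Pab²/L² = (-17)·(20/3)·(10/3)²/10² = -340/27 kN·m
  R_B = Pa²(a+3b)/L³ = (-17)·(20/3)²·((20/3)+3·(10/3))/10³ = -340/27 kN
  M_B = -Pa²b/L² = -(-17)·(20/3)²·(10/3)/10² = 680/27 kN·m
Load 2 — point force P=6 kN at a=6 m (b=L-a=4):
  R_A = Pb²(3a+b)/L³ = 6·4²·(3·6+4)/10³ = 264/125 kN
  M_A = Pab²/L² = 6·6·4²/10² = 144/25 kN·m
  R_B = Pa²(a+3b)/L³ = 6·6²·(6+3·4)/10³ = 486/125 kN
  M_B = -Pa²b/L² = -6·6²·4/10² = -216/25 kN·m
Load 3 — applied couple M₀=3 kN·m at a=5 m (b=L-a=5):
  R_A = 6M₀ab/L³ = 6·3·5·5/10³ = 9/20 kN
  M_A = M₀b(2a-b)/L² = 3·5·(2·5-5)/10² = 3/4 kN·m
  R_B = -6M₀ab/L³ = -6·3·5·5/10³ = -9/20 kN
  M_B = M₀a(2b-a)/L² = 3·5·(2·5-5)/10² = 3/4 kN·m
Superposition: R_A = -24913/13500 kN, M_A = -16423/2700 kN·m, R_B = -123587/13500 kN, M_B = 46697/2700 kN·m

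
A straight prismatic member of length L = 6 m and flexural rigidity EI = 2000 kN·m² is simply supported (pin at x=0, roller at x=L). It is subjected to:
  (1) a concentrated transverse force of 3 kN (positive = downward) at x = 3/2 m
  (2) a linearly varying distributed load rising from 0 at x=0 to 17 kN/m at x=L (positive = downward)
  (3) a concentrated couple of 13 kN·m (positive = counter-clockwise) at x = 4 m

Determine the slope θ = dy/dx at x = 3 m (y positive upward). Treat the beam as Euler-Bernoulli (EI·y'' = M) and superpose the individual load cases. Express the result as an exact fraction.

θ(3) = -1217/960000 rad

Load 1 — point force P=3 kN at a=3/2 m (b=L-a=9/2):
  θ_1 = -Pa(2L²-6Lx+3x²+a²)/(6LEI)  [x>a] = -3·(3/2)·(2·6²-6·6·3+3·3²+(3/2)²)/(6·6·2000) = 27/64000 rad
Load 2 — triangular load w₀=17 kN/m (0→w₀ over full span):
  θ_2 = -w₀(7L⁴-30L²x²+15x⁴)/(360LEI) = -17·(7·6⁴-30·6²·3²+15·3⁴)/(360·6·2000) = -357/160000 rad
Load 3 — applied couple M₀=13 kN·m at a=4 m (b=L-a=2):
  θ_3 = (M₀x²/(2L)+C₁)/EI  [x≤a] with C₁=M₀(3b²-L²)/(6L)=-26/3 = (13·3²/(2·6)+(-26/3))/2000 = 13/24000 rad
Superposition: θ = Σ θ_i = -1217/960000 rad ≈ -0.001268 rad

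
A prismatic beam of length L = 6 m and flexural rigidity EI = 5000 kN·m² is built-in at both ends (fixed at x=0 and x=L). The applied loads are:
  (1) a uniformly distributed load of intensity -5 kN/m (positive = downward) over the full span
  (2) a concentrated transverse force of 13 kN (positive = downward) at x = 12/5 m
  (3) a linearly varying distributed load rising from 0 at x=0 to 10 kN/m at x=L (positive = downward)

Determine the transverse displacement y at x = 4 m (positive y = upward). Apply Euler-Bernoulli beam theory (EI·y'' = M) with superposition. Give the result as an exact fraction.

y(4) = -1373/703125 m

Load 1 — uniform load w=-5 kN/m over full span:
  y_1 = -wx²(L-x)²/(24EI) = -(-5)·4²·(6-4)²/(24·5000) = 1/375 m
Load 2 — point force P=13 kN at a=12/5 m (b=L-a=18/5):
  y_2 = -Pa²(L-x)²(3bL-(3b+a)(L-x))/(6L³EI)  [x>a] = -13·(12/5)²·(6-4)²·(3·(18/5)·6-(3·(18/5)+(12/5))·(6-4))/(6·6³·5000) = -416/234375 m
Load 3 — triangular load w₀=10 kN/m (0→w₀ over full span):
  y_3 = -w₀x²(L-x)²(x+2L)/(120LEI) = -10·4²·(6-4)²·(4+2·6)/(120·6·5000) = -16/5625 m
Superposition: y = Σ y_i = -1373/703125 m ≈ -0.001953 m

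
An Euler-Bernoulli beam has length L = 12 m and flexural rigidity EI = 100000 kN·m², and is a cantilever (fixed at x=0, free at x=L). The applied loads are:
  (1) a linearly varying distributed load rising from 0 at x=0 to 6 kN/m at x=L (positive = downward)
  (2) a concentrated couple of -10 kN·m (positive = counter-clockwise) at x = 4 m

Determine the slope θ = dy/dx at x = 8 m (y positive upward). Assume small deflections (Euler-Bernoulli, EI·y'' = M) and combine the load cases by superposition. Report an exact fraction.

θ(8) = -479/37500 rad

Load 1 — triangular load w₀=6 kN/m (0→w₀ over full span):
  θ_1 = (w₀Lx²/4-w₀L²x/3-w₀x⁴/(24L))/EI = (6·12·8²/4-6·12²·8/3-6·8⁴/(24·12))/100000 = -116/9375 rad
Load 2 — applied couple M₀=-10 kN·m at a=4 m (b=L-a=8):
  θ_2 = M₀a/EI  [x>a] = (-10)·4/100000 = -1/2500 rad
Superposition: θ = Σ θ_i = -479/37500 rad ≈ -0.012773 rad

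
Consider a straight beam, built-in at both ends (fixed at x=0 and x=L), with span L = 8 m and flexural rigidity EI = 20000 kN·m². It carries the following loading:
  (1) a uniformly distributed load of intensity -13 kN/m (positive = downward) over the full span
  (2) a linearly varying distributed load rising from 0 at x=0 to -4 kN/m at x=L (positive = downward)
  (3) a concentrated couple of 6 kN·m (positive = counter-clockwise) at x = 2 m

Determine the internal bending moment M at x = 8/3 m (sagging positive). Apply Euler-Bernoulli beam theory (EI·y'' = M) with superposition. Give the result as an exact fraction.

Load 1 — uniform load w=-13 kN/m over full span:
  M_1 = wLx/2 - wL²/12 - wx²/2 = (-13)·8·(8/3)/2 - (-13)·8²/12 - (-13)·(8/3)²/2 = -208/9 kN·m
Load 2 — triangular load w₀=-4 kN/m (0→w₀ over full span):
  M_2 = 3w₀Lx/20 - w₀L²/30 - w₀x³/(6L) = 3·(-4)·8·(8/3)/20 - (-4)·8²/30 - (-4)·(8/3)³/(6·8) = -1088/405 kN·m
Load 3 — applied couple M₀=6 kN·m at a=2 m (b=L-a=6):
  M_3 = R_Ax - M_A - M₀  [x>a] with R_A=27/32, M_A=-9/8 = (27/32)·(8/3) - (-9/8) - 6 = -21/8 kN·m
Superposition: M = Σ M_i = -92089/3240 kN·m ≈ -28.422531 kN·m

M(8/3) = -92089/3240 kN·m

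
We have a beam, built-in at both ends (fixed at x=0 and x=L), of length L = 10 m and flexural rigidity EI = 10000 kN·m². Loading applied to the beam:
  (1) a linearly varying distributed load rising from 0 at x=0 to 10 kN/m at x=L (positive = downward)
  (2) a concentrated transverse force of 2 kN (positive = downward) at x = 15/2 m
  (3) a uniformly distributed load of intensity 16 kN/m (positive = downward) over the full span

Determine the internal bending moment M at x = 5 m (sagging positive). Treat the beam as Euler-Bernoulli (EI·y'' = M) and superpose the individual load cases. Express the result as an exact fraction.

M(5) = 705/8 kN·m

Load 1 — triangular load w₀=10 kN/m (0→w₀ over full span):
  M_1 = 3w₀Lx/20 - w₀L²/30 - w₀x³/(6L) = 3·10·10·5/20 - 10·10²/30 - 10·5³/(6·10) = 125/6 kN·m
Load 2 — point force P=2 kN at a=15/2 m (b=L-a=5/2):
  M_2 = Pb²(3a+b)x/L³ - Pab²/L²  [x≤a] = 2·(5/2)²·(3·(15/2)+(5/2))·5/10³ - 2·(15/2)·(5/2)²/10² = 5/8 kN·m
Load 3 — uniform load w=16 kN/m over full span:
  M_3 = wLx/2 - wL²/12 - wx²/2 = 16·10·5/2 - 16·10²/12 - 16·5²/2 = 200/3 kN·m
Superposition: M = Σ M_i = 705/8 kN·m ≈ 88.125000 kN·m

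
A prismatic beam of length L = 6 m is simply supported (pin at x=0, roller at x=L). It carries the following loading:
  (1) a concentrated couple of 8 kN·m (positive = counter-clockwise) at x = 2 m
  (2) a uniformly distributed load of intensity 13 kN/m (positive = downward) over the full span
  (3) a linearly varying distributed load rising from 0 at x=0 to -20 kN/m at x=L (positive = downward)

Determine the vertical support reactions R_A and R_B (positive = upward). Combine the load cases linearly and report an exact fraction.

Load 1 — applied couple M₀=8 kN·m at a=2 m (b=L-a=4):
  R_A = M₀/L = 8/6 = 4/3 kN
  R_B = -M₀/L = -8/6 = -4/3 kN
Load 2 — uniform load w=13 kN/m over full span:
  R_A = wL/2 = 13·6/2 = 39 kN
  R_B = wL/2 = 13·6/2 = 39 kN
Load 3 — triangular load w₀=-20 kN/m (0→w₀ over full span):
  R_A = w₀L/6 = (-20)·6/6 = -20 kN
  R_B = w₀L/3 = (-20)·6/3 = -40 kN
Superposition: R_A = 61/3 kN, R_B = -7/3 kN

R_A = 61/3 kN, R_B = -7/3 kN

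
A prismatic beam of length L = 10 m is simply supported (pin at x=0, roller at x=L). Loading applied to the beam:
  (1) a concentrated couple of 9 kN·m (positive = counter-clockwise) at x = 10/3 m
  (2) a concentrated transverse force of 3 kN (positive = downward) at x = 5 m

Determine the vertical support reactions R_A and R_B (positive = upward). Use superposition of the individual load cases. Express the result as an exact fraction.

R_A = 12/5 kN, R_B = 3/5 kN

Load 1 — applied couple M₀=9 kN·m at a=10/3 m (b=L-a=20/3):
  R_A = M₀/L = 9/10 kN
  R_B = -M₀/L = -9/10 kN
Load 2 — point force P=3 kN at a=5 m (b=L-a=5):
  R_A = Pb/L = 3·5/10 = 3/2 kN
  R_B = Pa/L = 3·5/10 = 3/2 kN
Superposition: R_A = 12/5 kN, R_B = 3/5 kN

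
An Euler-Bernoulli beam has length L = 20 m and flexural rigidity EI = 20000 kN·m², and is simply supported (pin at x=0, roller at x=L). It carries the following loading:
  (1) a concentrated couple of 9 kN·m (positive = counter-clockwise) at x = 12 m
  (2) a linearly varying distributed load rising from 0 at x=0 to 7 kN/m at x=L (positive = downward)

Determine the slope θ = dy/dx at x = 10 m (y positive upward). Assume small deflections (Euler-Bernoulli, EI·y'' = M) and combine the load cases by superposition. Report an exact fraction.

Load 1 — applied couple M₀=9 kN·m at a=12 m (b=L-a=8):
  θ_1 = (M₀x²/(2L)+C₁)/EI  [x≤a] with C₁=M₀(3b²-L²)/(6L)=-78/5 = (9·10²/(2·20)+(-78/5))/20000 = 69/200000 rad
Load 2 — triangular load w₀=7 kN/m (0→w₀ over full span):
  θ_2 = -w₀(7L⁴-30L²x²+15x⁴)/(360LEI) = -7·(7·20⁴-30·20²·10²+15·10⁴)/(360·20·20000) = -49/14400 rad
Superposition: θ = Σ θ_i = -86/28125 rad ≈ -0.003058 rad

θ(10) = -86/28125 rad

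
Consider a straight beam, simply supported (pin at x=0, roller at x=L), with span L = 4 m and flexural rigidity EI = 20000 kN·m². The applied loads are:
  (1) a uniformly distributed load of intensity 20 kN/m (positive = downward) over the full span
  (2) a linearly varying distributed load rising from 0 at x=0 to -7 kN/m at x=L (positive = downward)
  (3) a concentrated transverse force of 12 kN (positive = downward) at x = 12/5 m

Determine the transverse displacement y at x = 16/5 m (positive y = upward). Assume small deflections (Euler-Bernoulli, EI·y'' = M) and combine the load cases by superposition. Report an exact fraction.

Load 1 — uniform load w=20 kN/m over full span:
  y_1 = -wx(L³-2Lx²+x³)/(24EI) = -20·(16/5)·(4³-2·4·(16/5)²+(16/5)³)/(24·20000) = -464/234375 m
Load 2 — triangular load w₀=-7 kN/m (0→w₀ over full span):
  y_2 = -w₀x(7L⁴-10L²x²+3x⁴)/(360LEI) = -(-7)·(16/5)·(7·4⁴-10·4²·(16/5)²+3·(16/5)⁴)/(360·4·20000) = 3556/9765625 m
Load 3 — point force P=12 kN at a=12/5 m (b=L-a=8/5):
  y_3 = -Pa(L-x)(2Lx-a²-x²)/(6LEI)  [x>a] = -12·(12/5)·(4-(16/5))·(2·4·(16/5)-(12/5)²-(16/5)²)/(6·4·20000) = -36/78125 m
Superposition: y = Σ y_i = -60832/29296875 m ≈ -0.002076 m

y(16/5) = -60832/29296875 m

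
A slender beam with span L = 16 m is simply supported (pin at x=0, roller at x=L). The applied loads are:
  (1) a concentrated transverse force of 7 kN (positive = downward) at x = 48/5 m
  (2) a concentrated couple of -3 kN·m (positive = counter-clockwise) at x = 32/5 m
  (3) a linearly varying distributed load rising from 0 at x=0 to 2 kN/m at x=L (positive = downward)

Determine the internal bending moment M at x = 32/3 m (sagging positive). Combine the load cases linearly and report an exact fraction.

Load 1 — point force P=7 kN at a=48/5 m (b=L-a=32/5):
  M_1 = Pa(L-x)/L  [x>a] = 7·(48/5)·(16-(32/3))/16 = 112/5 kN·m
Load 2 — applied couple M₀=-3 kN·m at a=32/5 m (b=L-a=48/5):
  M_2 = M₀x/L - M₀  [x>a] = (-3)·(32/3)/16 - (-3) = 1 kN·m
Load 3 — triangular load w₀=2 kN/m (0→w₀ over full span):
  M_3 = w₀Lx/6 - w₀x³/(6L) = 2·16·(32/3)/6 - 2·(32/3)³/(6·16) = 2560/81 kN·m
Superposition: M = Σ M_i = 22277/405 kN·m ≈ 55.004938 kN·m

M(32/3) = 22277/405 kN·m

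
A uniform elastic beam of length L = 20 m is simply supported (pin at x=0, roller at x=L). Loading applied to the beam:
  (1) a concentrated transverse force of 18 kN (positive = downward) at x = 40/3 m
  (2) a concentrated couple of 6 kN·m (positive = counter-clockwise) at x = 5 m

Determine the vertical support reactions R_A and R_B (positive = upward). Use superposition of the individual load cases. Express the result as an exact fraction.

R_A = 63/10 kN, R_B = 117/10 kN

Load 1 — point force P=18 kN at a=40/3 m (b=L-a=20/3):
  R_A = Pb/L = 18·(20/3)/20 = 6 kN
  R_B = Pa/L = 18·(40/3)/20 = 12 kN
Load 2 — applied couple M₀=6 kN·m at a=5 m (b=L-a=15):
  R_A = M₀/L = 6/20 = 3/10 kN
  R_B = -M₀/L = -6/20 = -3/10 kN
Superposition: R_A = 63/10 kN, R_B = 117/10 kN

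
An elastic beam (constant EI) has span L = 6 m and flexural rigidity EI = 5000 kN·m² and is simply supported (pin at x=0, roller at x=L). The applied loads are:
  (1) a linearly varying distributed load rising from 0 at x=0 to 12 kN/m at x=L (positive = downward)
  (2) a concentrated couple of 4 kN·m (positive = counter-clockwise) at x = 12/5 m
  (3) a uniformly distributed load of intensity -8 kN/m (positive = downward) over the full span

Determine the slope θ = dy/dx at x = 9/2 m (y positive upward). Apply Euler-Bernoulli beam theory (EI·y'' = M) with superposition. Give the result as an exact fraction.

Load 1 — triangular load w₀=12 kN/m (0→w₀ over full span):
  θ_1 = -w₀(7L⁴-30L²x²+15x⁴)/(360LEI) = -12·(7·6⁴-30·6²·(9/2)²+15·(9/2)⁴)/(360·6·5000) = 11817/1600000 rad
Load 2 — applied couple M₀=4 kN·m at a=12/5 m (b=L-a=18/5):
  θ_2 = (M₀x²/(2L)-M₀(x-a)+C₁)/EI  [x>a] with C₁=M₀(3b²-L²)/(6L)=8/25 = (4·(9/2)²/(2·6)-4·((9/2)-(12/5))+(8/25))/5000 = -133/500000 rad
Load 3 — uniform load w=-8 kN/m over full span:
  θ_3 = -w(L³-6Lx²+4x³)/(24EI) = -(-8)·(6³-6·6·(9/2)²+4·(9/2)³)/(24·5000) = -99/10000 rad
Superposition: θ = Σ θ_i = -22243/8000000 rad ≈ -0.002780 rad

θ(9/2) = -22243/8000000 rad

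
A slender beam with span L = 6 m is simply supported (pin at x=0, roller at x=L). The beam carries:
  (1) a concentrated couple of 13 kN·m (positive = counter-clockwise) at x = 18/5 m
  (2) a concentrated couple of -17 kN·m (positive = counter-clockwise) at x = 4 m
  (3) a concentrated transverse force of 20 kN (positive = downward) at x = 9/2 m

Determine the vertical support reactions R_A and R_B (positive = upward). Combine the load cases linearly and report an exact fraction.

Load 1 — applied couple M₀=13 kN·m at a=18/5 m (b=L-a=12/5):
  R_A = M₀/L = 13/6 kN
  R_B = -M₀/L = -13/6 kN
Load 2 — applied couple M₀=-17 kN·m at a=4 m (b=L-a=2):
  R_A = M₀/L = (-17)/6 = -17/6 kN
  R_B = -M₀/L = -(-17)/6 = 17/6 kN
Load 3 — point force P=20 kN at a=9/2 m (b=L-a=3/2):
  R_A = Pb/L = 20·(3/2)/6 = 5 kN
  R_B = Pa/L = 20·(9/2)/6 = 15 kN
Superposition: R_A = 13/3 kN, R_B = 47/3 kN

R_A = 13/3 kN, R_B = 47/3 kN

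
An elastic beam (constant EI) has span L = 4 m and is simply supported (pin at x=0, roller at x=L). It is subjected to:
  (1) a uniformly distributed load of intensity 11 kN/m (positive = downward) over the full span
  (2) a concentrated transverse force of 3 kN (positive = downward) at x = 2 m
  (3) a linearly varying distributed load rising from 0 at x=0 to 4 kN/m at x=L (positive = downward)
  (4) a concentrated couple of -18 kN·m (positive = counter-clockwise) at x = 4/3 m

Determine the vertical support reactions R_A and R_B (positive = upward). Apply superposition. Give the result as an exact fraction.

R_A = 65/3 kN, R_B = 100/3 kN

Load 1 — uniform load w=11 kN/m over full span:
  R_A = wL/2 = 11·4/2 = 22 kN
  R_B = wL/2 = 11·4/2 = 22 kN
Load 2 — point force P=3 kN at a=2 m (b=L-a=2):
  R_A = Pb/L = 3·2/4 = 3/2 kN
  R_B = Pa/L = 3·2/4 = 3/2 kN
Load 3 — triangular load w₀=4 kN/m (0→w₀ over full span):
  R_A = w₀L/6 = 4·4/6 = 8/3 kN
  R_B = w₀L/3 = 4·4/3 = 16/3 kN
Load 4 — applied couple M₀=-18 kN·m at a=4/3 m (b=L-a=8/3):
  R_A = M₀/L = (-18)/4 = -9/2 kN
  R_B = -M₀/L = -(-18)/4 = 9/2 kN
Superposition: R_A = 65/3 kN, R_B = 100/3 kN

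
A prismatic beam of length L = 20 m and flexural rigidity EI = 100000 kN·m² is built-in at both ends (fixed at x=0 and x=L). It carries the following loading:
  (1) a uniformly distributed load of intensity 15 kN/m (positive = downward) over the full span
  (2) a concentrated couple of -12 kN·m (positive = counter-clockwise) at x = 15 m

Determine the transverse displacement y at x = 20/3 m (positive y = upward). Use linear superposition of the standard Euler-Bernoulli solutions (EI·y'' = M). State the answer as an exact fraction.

y(20/3) = -7919/162000 m

Load 1 — uniform load w=15 kN/m over full span:
  y_1 = -wx²(L-x)²/(24EI) = -15·(20/3)²·(20-(20/3))²/(24·100000) = -4/81 m
Load 2 — applied couple M₀=-12 kN·m at a=15 m (b=L-a=5):
  y_2 = (R_Ax³/6 - M_Ax²/2)/EI  [x≤a] with R_A=-27/40, M_A=-15/4 = ((-27/40)·(20/3)³/6 - (-15/4)·(20/3)²/2)/100000 = 1/2000 m
Superposition: y = Σ y_i = -7919/162000 m ≈ -0.048883 m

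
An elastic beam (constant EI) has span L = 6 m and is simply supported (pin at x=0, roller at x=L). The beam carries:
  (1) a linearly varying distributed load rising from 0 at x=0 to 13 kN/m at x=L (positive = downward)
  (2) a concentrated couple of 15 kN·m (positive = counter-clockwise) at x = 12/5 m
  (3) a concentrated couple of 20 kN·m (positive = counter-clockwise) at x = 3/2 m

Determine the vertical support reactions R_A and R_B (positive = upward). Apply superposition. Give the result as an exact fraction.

Load 1 — triangular load w₀=13 kN/m (0→w₀ over full span):
  R_A = w₀L/6 = 13·6/6 = 13 kN
  R_B = w₀L/3 = 13·6/3 = 26 kN
Load 2 — applied couple M₀=15 kN·m at a=12/5 m (b=L-a=18/5):
  R_A = M₀/L = 15/6 = 5/2 kN
  R_B = -M₀/L = -15/6 = -5/2 kN
Load 3 — applied couple M₀=20 kN·m at a=3/2 m (b=L-a=9/2):
  R_A = M₀/L = 20/6 = 10/3 kN
  R_B = -M₀/L = -20/6 = -10/3 kN
Superposition: R_A = 113/6 kN, R_B = 121/6 kN

R_A = 113/6 kN, R_B = 121/6 kN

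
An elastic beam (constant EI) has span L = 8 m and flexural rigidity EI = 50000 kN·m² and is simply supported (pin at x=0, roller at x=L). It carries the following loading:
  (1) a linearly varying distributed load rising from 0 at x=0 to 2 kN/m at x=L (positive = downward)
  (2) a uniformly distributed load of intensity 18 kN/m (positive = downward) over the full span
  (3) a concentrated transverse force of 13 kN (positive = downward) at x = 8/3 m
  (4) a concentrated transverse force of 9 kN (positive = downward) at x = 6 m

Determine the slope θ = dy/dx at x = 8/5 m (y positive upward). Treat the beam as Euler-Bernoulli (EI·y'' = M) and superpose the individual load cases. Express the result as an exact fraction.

Load 1 — triangular load w₀=2 kN/m (0→w₀ over full span):
  θ_1 = -w₀(7L⁴-30L²x²+15x⁴)/(360LEI) = -2·(7·8⁴-30·8²·(8/5)²+15·(8/5)⁴)/(360·8·50000) = -5824/17578125 rad
Load 2 — uniform load w=18 kN/m over full span:
  θ_2 = -w(L³-6Lx²+4x³)/(24EI) = -18·(8³-6·8·(8/5)²+4·(8/5)³)/(24·50000) = -2376/390625 rad
Load 3 — point force P=13 kN at a=8/3 m (b=L-a=16/3):
  θ_3 = -Pb(L²-b²-3x²)/(6LEI)  [x≤a] = -13·(16/3)·(8²-(16/3)²-3·(8/5)²)/(6·8·50000) = -5096/6328125 rad
Load 4 — point force P=9 kN at a=6 m (b=L-a=2):
  θ_4 = -Pb(L²-b²-3x²)/(6LEI)  [x≤a] = -9·2·(8²-2²-3·(8/5)²)/(6·8·50000) = -981/2500000 rad
Superposition: θ = Σ θ_i = -38533597/5062500000 rad ≈ -0.007612 rad

θ(8/5) = -38533597/5062500000 rad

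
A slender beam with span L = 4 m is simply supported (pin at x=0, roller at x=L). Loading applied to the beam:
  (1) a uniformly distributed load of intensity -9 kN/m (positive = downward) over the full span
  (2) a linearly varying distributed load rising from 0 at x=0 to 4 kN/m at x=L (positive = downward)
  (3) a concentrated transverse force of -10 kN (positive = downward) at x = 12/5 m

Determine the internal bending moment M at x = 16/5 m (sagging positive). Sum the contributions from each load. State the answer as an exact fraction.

M(16/5) = -1656/125 kN·m

Load 1 — uniform load w=-9 kN/m over full span:
  M_1 = wx(L-x)/2 = (-9)·(16/5)·(4-(16/5))/2 = -288/25 kN·m
Load 2 — triangular load w₀=4 kN/m (0→w₀ over full span):
  M_2 = w₀Lx/6 - w₀x³/(6L) = 4·4·(16/5)/6 - 4·(16/5)³/(6·4) = 384/125 kN·m
Load 3 — point force P=-10 kN at a=12/5 m (b=L-a=8/5):
  M_3 = Pa(L-x)/L  [x>a] = (-10)·(12/5)·(4-(16/5))/4 = -24/5 kN·m
Superposition: M = Σ M_i = -1656/125 kN·m ≈ -13.248000 kN·m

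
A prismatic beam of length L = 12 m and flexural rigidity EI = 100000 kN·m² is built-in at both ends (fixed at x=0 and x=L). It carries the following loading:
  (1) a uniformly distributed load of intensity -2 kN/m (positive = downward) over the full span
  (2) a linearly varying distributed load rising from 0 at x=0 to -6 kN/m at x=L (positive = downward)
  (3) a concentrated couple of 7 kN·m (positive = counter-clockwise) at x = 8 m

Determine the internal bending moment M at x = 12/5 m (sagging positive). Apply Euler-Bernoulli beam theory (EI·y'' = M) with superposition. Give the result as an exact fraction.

M(12/5) = 1697/375 kN·m

Load 1 — uniform load w=-2 kN/m over full span:
  M_1 = wLx/2 - wL²/12 - wx²/2 = (-2)·12·(12/5)/2 - (-2)·12²/12 - (-2)·(12/5)²/2 = 24/25 kN·m
Load 2 — triangular load w₀=-6 kN/m (0→w₀ over full span):
  M_2 = 3w₀Lx/20 - w₀L²/30 - w₀x³/(6L) = 3·(-6)·12·(12/5)/20 - (-6)·12²/30 - (-6)·(12/5)³/(6·12) = 504/125 kN·m
Load 3 — applied couple M₀=7 kN·m at a=8 m (b=L-a=4):
  M_3 = R_Ax - M_A  [x≤a] with R_A=7/9, M_A=7/3 = (7/9)·(12/5) - (7/3) = -7/15 kN·m
Superposition: M = Σ M_i = 1697/375 kN·m ≈ 4.525333 kN·m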